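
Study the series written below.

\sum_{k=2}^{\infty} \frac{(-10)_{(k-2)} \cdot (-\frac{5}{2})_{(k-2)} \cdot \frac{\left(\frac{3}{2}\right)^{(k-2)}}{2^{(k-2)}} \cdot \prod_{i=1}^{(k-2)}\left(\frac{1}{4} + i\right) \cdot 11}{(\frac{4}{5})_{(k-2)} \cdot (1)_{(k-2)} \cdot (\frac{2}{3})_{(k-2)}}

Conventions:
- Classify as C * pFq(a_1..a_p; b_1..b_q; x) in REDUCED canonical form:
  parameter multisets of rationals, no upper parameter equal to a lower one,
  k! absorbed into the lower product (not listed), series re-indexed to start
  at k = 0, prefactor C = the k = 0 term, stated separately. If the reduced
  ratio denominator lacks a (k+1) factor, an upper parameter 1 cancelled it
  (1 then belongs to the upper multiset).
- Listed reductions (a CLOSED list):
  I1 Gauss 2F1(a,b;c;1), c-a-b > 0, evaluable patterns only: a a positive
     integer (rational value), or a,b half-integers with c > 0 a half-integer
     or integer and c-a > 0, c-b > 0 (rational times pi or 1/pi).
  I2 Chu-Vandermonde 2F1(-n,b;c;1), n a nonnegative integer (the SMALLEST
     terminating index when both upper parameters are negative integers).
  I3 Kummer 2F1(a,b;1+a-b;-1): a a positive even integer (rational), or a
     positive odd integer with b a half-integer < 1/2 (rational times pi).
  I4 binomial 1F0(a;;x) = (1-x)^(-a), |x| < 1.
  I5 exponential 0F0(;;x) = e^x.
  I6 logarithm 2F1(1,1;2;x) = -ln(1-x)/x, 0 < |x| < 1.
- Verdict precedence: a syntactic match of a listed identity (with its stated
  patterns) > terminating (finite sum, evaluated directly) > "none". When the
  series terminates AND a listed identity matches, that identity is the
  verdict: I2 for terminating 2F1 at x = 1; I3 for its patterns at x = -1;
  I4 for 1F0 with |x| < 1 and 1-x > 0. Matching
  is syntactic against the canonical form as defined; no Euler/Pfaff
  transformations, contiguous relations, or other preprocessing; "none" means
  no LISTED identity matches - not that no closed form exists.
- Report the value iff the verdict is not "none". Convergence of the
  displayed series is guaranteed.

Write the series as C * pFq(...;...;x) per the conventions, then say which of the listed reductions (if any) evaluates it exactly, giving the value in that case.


With C = 11: the canonical form is 3F2(-10, -\frac{5}{2}, \frac{5}{4}; \frac{2}{3}, \frac{4}{5}; \frac{3}{4}). Verdict: terminating at k = 10: the factor (-10)_k kills every later term; summing the 11 survivors is exact. Hence: \frac{2100238432046824228533580441909}{698360231343405767636025344}.

The tell: t_0 = 11 here, and (1)_k (C = 11) is k! itself.
Ratio: r(k) = \frac{3}{4} * (k-10) (k-\frac{5}{2}) (k+\frac{5}{4}) / [(k+\frac{2}{3}) (k+\frac{4}{5}) (k+1)] - poly over poly, x = \frac{3}{4} from leading terms; C = 11 at k = 0.


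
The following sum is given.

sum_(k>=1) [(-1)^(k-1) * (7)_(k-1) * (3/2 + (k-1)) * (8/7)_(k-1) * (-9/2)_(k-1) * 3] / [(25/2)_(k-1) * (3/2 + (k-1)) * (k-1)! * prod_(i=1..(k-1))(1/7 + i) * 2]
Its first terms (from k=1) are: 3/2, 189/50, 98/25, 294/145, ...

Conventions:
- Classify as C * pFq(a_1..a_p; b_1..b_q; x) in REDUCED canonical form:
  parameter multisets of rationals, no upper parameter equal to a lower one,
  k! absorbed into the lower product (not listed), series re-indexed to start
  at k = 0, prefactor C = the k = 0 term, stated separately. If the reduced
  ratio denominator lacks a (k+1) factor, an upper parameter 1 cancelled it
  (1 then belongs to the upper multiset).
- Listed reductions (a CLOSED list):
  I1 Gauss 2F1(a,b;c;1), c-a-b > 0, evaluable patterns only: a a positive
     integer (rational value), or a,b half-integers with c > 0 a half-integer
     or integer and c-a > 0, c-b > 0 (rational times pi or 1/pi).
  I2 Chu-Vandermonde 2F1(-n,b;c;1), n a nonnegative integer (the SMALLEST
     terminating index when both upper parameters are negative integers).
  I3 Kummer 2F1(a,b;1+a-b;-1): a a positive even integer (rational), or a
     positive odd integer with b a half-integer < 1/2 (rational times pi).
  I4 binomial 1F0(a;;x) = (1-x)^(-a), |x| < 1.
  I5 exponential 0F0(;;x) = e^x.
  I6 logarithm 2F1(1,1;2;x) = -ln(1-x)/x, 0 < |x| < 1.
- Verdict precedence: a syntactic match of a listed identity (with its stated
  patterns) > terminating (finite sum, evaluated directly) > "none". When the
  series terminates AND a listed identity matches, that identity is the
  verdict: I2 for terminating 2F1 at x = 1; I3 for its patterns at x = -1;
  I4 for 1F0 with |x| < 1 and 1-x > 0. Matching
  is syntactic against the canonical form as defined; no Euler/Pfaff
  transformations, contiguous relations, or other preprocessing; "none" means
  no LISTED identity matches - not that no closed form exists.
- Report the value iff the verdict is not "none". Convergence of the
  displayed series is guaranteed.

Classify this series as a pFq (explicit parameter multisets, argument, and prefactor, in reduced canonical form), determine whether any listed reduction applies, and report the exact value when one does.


Key observation: t_0 = 3/2 here, and the lower running product (C = 3/2) is a rising factorial.
Ratio: r(k) = (-1) * (k-9/2) (k+7) / [(k+25/2) (k+1)] - rational; roots negated = parameters, x = (-1), C = 3/2.

Reduced: x = -1, 2F1, upper = {-9/2, 7}, lower = {25/2}, C = 3/2. Verdict: the Kummer evaluation I3 matches (x = -1; c = 25/2 equals 1+a-b for upper {-9/2, 7}: listed pattern). Hence: (1003917915/268435456) * pi.


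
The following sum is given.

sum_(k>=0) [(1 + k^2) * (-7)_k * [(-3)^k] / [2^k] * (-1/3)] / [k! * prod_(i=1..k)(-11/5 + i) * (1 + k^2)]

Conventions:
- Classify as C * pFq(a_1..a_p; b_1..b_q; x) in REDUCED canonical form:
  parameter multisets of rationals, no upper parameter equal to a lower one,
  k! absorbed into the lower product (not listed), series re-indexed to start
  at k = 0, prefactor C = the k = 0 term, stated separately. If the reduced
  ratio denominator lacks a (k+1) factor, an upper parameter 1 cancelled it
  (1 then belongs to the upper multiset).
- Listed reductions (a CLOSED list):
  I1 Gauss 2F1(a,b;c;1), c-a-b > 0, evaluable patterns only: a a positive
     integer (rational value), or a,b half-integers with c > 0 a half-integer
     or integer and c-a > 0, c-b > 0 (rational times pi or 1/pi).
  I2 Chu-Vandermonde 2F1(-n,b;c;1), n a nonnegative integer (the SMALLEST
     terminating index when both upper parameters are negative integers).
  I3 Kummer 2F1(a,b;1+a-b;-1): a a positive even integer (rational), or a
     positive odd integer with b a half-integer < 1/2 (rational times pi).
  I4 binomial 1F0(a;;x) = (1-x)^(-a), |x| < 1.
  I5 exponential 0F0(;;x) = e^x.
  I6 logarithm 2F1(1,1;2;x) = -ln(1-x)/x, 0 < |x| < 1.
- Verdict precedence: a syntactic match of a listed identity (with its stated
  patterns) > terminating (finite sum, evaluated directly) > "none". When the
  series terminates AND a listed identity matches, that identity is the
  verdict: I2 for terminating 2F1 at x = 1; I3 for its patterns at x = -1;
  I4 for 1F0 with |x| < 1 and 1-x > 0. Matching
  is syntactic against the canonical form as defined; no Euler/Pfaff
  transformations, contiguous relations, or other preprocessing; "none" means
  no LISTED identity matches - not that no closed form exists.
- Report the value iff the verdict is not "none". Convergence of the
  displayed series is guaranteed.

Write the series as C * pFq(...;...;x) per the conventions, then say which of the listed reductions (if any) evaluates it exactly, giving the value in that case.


Classification (C = -1/3): 1F1 with upper {-7}, lower {-6/5}, argument x = -3/2. Verdict: terminating at k = 7: the factor (-7)_k kills every later term; summing the 8 survivors is exact. Sum: -3278416367/6537216.

First insight: with t_0 = -1/3, the factor k^2 + 1 cancels (top and bottom), leaving prefactor -1/3.
Adjacent-term ratio: r(k) = (-3/2) * (k-7) / [(k-6/5) (k+1)] - rational in k. x = (-3/2); t_0 = -1/3; negate the roots.


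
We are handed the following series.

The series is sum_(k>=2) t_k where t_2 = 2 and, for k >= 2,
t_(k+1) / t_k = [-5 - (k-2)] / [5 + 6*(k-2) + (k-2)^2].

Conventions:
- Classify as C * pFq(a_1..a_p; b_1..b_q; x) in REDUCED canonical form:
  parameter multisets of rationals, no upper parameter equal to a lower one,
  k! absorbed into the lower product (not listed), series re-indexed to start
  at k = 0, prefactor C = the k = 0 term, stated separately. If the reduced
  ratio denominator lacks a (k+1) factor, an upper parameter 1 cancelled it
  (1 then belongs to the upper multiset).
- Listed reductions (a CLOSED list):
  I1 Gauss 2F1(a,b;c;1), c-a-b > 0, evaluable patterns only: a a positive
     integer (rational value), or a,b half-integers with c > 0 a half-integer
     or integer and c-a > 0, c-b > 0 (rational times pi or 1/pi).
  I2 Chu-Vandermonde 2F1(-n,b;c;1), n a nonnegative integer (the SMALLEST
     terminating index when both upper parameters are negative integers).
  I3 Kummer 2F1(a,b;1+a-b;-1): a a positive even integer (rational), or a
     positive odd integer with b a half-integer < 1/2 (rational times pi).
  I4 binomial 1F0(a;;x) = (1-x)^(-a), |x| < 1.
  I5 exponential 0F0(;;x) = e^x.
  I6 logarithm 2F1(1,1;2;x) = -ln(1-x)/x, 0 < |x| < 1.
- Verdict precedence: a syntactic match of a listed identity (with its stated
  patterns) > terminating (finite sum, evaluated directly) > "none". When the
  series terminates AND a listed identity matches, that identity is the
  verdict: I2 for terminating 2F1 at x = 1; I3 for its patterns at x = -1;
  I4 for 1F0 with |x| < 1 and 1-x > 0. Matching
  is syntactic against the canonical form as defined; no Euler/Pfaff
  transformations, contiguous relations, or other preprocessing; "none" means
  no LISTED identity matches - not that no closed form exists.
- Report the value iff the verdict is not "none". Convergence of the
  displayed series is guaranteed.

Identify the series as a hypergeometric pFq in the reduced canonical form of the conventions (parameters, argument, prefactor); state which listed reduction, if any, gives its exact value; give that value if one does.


Key step: with t_0 = 2, the parameter 5 appears in both the upper and lower lists and cancels.
Term ratio: r(k) = (-1) * 1 / [(k+1)] - rational in k. x = (-1); t_0 = 2; negate the roots.

Prefactor 2, argument -1: 0F0 with upper {-} over lower {-}. Verdict: the I5 exponential reduction matches (the 0F0 exponential series at x = -1). Exact value: 2 * e^(-1).


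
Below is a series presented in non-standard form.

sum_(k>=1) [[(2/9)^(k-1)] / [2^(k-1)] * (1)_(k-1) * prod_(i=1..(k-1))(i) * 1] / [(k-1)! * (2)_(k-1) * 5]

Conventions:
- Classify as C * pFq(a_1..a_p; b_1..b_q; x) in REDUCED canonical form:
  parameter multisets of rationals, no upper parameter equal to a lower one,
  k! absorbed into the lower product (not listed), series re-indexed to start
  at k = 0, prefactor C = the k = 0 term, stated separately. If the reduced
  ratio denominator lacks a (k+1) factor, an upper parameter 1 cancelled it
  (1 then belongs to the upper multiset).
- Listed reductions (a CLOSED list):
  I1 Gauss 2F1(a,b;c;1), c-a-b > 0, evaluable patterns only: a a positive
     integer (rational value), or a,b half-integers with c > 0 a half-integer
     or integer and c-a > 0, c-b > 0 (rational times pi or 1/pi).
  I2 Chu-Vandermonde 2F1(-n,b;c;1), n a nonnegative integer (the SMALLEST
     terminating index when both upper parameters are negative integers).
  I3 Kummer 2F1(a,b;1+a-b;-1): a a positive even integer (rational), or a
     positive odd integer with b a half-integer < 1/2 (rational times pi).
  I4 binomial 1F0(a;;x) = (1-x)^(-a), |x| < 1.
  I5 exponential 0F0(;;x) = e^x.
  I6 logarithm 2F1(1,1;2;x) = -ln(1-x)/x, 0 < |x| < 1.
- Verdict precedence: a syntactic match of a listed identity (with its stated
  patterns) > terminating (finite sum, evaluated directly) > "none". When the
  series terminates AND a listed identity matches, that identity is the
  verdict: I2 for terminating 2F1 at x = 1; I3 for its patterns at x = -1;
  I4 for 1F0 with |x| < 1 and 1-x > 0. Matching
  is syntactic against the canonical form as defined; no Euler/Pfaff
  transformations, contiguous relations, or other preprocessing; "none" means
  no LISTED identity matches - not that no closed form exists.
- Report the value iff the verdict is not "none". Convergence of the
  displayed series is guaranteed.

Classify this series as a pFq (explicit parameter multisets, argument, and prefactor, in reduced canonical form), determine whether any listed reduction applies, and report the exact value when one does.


Classification (C = 1/5): 2F1 with upper {1, 1}, lower {2}, argument x = 1/9. Verdict (x = 1/9): the logarithmic series (I6) applies (the logarithm: parameters (1,1;2), x = 1/9). Sum: (-9/5) * ln(8/9).

Key observation: t_0 = 1/5 here, and the two k-th powers (C = 1/5) combine into one argument.
Step ratio: r(k) = (1/9) * (k+1) (k+1) / [(k+2) (k+1)] ; factor over Q: parameters, x = (1/9), and C = 1/5.


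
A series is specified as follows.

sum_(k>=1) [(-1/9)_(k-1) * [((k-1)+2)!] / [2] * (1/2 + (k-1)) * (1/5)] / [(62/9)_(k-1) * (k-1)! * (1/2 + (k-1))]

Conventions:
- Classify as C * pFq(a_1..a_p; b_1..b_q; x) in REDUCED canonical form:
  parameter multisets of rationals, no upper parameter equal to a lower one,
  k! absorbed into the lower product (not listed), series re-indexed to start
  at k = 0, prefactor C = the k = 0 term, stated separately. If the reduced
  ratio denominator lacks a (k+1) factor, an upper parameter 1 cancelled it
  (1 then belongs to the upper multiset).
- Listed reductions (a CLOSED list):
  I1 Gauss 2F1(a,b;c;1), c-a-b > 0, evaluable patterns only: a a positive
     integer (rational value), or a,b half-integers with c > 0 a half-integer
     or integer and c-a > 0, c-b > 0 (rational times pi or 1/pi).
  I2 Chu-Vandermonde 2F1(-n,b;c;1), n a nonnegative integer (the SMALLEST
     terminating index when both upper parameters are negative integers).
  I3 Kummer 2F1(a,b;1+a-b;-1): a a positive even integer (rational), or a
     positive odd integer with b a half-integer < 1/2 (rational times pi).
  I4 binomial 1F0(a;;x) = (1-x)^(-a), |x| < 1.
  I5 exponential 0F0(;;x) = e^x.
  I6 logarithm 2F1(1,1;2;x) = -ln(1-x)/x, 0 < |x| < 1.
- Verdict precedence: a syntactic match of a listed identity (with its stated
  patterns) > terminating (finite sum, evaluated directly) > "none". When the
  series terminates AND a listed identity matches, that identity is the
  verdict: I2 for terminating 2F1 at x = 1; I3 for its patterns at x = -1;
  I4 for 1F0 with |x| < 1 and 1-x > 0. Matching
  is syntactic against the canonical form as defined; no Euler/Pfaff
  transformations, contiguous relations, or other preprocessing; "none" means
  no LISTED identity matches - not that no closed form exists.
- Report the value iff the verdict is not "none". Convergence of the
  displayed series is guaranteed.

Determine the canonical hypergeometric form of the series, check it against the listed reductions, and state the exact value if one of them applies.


The series (x = 1) is 2F1: upper {-1/9, 3}, lower {62/9}, prefactor 1/5. Verdict: this is the Gauss summation I1 (x = 1: the Gamma ratio telescopes since c-a-b = 4 > 0 and a = 3 in Z>0). Its exact value is 4081/21870.

First insight: t_0 = 1/5 here, and the factor k + 1/2 cancels (top and bottom), leaving C = 1/5.
Adjacent-term ratio: r(k) = 1 * (k-1/9) (k+3) / [(k+62/9) (k+1)] ; factor over Q: parameters, x = 1, and C = 1/5.


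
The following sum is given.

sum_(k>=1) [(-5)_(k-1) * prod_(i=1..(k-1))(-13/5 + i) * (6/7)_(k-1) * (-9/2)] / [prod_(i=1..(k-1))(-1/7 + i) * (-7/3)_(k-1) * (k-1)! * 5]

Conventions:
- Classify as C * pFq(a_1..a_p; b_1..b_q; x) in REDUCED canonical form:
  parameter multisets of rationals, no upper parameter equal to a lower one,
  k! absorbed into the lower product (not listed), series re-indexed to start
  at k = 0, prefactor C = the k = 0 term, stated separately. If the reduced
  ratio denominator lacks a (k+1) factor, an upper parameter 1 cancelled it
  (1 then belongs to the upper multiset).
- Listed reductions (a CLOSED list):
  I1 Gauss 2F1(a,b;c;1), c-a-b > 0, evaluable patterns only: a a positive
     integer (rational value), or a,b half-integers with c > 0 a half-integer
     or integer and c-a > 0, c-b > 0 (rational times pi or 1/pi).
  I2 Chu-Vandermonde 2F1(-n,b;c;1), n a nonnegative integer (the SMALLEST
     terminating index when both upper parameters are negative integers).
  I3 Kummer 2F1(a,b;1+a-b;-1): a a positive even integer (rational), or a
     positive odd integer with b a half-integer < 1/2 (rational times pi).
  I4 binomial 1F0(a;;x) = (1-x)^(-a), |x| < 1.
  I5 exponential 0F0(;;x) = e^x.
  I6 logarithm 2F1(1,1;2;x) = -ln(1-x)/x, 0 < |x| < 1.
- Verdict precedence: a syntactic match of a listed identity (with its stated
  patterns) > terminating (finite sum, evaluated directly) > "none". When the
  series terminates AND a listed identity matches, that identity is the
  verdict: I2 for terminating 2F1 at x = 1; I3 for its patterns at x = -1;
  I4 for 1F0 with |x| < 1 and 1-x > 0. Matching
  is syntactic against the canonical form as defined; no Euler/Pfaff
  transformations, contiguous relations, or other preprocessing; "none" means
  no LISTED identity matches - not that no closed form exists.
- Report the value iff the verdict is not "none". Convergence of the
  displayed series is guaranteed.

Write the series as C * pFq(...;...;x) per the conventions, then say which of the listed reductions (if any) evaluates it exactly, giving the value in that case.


The tell: t_0 being -9/10, the parameter 6/7 appears in both the upper and lower lists and cancels.
Adjacent-term ratio: r(k) = 1 * (k-5) (k-8/5) / [(k-7/3) (k+1)] - rational in k. x = 1; t_0 = -9/10; negate the roots.

At argument 1: a 2F1 with upper {-5, -8/5}, lower {-7/3}, scaled by C = -9/10. Verdict: this is the Chu-Vandermonde identity I2 (terminating 2F1 at x = 1 with n = 5, b = -8/5, c = -7/3). Exact value: -223839/156250.


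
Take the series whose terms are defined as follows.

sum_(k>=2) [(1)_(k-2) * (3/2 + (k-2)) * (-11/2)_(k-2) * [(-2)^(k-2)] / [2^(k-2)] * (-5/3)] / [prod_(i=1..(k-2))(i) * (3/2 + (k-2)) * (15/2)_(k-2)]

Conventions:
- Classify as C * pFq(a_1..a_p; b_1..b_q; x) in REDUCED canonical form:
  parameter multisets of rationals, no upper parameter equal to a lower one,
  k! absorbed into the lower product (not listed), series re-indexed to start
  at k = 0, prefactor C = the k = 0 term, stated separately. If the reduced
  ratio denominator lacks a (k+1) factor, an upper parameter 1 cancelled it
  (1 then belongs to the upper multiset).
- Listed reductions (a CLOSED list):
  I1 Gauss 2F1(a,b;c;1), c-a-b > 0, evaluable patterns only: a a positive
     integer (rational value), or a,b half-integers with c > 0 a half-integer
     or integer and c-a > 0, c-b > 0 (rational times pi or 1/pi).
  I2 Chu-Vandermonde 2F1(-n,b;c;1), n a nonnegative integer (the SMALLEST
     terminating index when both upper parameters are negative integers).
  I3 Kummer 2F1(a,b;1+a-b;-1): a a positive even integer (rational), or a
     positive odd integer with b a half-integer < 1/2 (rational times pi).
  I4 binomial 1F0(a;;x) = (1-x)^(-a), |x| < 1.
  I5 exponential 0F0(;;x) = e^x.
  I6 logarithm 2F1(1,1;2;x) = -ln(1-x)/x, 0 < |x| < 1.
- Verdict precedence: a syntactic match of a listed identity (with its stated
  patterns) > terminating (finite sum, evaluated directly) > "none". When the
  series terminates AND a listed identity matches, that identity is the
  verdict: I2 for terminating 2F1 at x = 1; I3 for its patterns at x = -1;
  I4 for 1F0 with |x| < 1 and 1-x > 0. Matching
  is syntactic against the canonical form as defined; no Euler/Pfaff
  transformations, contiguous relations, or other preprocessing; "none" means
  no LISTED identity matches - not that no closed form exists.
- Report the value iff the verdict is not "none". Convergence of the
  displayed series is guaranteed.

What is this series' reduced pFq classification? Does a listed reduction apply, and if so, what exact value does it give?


Classification (C = -5/3): 2F1 with upper {-11/2, 1}, lower {15/2}, argument x = -1. Verdict: the Kummer evaluation I3 matches (x = -1; c = 15/2 equals 1+a-b for upper {-11/2, 1}: listed pattern). Value: (-5005/4096) * pi.

First insight: with t_0 = -5/3, the product of the first k integers (C = -5/3, x = -1) is k!.
Adjacent-term ratio: r(k) = (-1) * (k-11/2) (k+1) / [(k+15/2) (k+1)] - poly over poly, x = (-1) from leading terms; C = -5/3 at k = 0.


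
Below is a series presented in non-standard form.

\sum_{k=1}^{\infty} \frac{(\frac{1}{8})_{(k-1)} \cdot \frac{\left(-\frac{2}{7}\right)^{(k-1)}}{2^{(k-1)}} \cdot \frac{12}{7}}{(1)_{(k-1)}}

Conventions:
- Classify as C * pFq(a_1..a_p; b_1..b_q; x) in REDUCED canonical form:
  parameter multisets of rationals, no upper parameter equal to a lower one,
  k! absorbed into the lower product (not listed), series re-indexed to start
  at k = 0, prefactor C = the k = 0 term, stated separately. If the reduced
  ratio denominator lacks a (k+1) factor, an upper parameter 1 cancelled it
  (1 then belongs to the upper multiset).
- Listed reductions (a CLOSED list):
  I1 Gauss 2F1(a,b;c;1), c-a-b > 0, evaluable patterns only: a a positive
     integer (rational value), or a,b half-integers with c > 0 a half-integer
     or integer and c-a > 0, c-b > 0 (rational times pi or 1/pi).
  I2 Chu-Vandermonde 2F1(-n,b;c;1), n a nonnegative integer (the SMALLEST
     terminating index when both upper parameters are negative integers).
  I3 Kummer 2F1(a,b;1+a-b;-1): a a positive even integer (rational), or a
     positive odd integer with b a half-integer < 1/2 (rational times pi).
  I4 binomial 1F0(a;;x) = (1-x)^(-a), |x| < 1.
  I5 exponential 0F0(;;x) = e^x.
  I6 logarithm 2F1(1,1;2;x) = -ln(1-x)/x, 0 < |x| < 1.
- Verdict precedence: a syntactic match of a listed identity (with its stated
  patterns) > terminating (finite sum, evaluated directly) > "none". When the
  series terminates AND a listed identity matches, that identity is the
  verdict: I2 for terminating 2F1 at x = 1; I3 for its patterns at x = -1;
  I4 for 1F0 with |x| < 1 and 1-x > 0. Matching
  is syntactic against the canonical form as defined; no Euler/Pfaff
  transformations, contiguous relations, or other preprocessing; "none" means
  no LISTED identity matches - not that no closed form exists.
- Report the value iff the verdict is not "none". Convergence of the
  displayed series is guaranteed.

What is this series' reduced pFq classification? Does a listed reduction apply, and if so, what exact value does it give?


x = -\frac{1}{7} here; the reduced form reads 1F0, upper {\frac{1}{8}}, lower {-}, C = \frac{12}{7}. Verdict: binomial (I4) applies (the 1F0 binomial series: exponent -1/8, x = -\frac{1}{7}). Sum: \frac{12}{7} \cdot \left(\frac{8}{7}\right)^{-\frac{1}{8}}.

Key step: x = -\frac{1}{7} and the two k-th powers (prefactor 12/7) combine into one argument.
Ratio: r(k) = -\frac{1}{7} * (k+\frac{1}{8}) / [(k+1)] - poly over poly, x = -\frac{1}{7} from leading terms; C = \frac{12}{7} at k = 0.


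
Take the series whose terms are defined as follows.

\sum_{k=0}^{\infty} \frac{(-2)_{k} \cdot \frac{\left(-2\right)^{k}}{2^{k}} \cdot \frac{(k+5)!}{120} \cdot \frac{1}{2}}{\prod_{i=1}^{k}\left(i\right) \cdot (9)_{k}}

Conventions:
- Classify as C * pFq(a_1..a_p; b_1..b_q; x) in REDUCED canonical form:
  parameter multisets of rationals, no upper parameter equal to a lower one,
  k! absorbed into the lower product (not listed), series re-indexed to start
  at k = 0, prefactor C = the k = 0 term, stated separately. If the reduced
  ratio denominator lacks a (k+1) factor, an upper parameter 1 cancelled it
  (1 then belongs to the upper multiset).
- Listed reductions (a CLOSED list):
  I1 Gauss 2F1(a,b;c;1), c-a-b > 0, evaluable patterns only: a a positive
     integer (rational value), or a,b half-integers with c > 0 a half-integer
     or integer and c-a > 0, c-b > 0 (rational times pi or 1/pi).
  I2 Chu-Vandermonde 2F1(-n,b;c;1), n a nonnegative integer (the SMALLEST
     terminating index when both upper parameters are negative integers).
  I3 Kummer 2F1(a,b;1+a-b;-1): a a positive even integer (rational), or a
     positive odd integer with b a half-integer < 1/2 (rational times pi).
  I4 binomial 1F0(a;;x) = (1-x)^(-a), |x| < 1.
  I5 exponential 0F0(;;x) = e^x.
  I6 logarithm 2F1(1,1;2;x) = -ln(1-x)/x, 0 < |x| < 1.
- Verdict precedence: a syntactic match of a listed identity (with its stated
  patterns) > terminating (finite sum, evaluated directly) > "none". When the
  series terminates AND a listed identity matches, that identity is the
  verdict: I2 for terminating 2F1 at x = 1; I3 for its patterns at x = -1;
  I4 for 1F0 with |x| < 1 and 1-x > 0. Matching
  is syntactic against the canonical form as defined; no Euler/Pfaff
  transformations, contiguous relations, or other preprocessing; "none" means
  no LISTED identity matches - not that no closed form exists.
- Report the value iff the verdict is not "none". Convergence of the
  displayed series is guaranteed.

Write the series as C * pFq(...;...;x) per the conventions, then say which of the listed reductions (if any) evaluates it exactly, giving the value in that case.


This is \frac{1}{2} * 2F1(-2, 6; 9; -1) in reduced canonical form. Verdict at x = -1: Kummer (I3) matches (x = -1; c = 9 equals 1+a-b for upper {-2, 6}: listed pattern). Sum: \frac{7}{5}.

The tell: x = -1 and the factorial ratio (prefactor 1/2) (k+a-1)!/(a-1)! is a rising factorial (a)_k.
Adjacent-term ratio: r(k) = -1 * (k-2) (k+6) / [(k+9) (k+1)] - rational in k. x = -1; t_0 = \frac{1}{2}; negate the roots.


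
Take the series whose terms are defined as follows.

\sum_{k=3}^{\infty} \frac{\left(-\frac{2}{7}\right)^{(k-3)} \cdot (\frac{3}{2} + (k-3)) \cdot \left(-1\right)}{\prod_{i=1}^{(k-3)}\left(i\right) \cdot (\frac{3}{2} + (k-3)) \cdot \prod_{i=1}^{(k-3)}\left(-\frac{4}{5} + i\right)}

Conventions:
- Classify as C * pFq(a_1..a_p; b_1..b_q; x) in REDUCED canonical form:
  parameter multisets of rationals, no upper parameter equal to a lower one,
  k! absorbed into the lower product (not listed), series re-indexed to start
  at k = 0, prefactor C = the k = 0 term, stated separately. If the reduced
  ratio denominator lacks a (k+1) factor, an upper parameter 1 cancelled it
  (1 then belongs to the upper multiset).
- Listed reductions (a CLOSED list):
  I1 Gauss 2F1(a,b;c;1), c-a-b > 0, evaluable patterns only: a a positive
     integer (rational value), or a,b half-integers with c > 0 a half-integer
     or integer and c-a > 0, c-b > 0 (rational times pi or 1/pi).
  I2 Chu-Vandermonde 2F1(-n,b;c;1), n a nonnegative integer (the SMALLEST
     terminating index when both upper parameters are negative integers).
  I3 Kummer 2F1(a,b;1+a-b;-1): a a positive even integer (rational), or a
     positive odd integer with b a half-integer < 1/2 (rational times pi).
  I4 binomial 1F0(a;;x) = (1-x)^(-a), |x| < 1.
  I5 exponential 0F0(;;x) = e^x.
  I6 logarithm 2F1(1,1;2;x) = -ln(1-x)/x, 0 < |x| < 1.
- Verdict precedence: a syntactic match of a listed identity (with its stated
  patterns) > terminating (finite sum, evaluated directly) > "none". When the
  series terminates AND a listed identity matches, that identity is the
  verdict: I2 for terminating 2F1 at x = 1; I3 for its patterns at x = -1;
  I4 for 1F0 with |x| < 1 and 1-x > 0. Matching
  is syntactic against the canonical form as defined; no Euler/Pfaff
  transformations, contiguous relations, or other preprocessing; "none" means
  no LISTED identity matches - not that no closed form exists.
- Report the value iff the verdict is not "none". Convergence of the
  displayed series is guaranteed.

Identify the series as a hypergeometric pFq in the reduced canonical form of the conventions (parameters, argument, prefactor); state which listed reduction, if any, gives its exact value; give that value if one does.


x = -\frac{2}{7} here; the reduced form reads 0F1, upper {-}, lower {\frac{1}{5}}, C = -1. Verdict: none. A 0F1 with upper {-} fits none of I1-I6 at x = -\frac{2}{7}; the sum runs forever.

Key observation: x = -\frac{2}{7} and the factor k + 3/2 cancels (top and bottom), leaving C = -1, x = -2/7.
Consecutive-term ratio: r(k) = -\frac{2}{7} * 1 / [(k+\frac{1}{5}) (k+1)] ; factor over Q: parameters, x = -\frac{2}{7}, and C = -1.


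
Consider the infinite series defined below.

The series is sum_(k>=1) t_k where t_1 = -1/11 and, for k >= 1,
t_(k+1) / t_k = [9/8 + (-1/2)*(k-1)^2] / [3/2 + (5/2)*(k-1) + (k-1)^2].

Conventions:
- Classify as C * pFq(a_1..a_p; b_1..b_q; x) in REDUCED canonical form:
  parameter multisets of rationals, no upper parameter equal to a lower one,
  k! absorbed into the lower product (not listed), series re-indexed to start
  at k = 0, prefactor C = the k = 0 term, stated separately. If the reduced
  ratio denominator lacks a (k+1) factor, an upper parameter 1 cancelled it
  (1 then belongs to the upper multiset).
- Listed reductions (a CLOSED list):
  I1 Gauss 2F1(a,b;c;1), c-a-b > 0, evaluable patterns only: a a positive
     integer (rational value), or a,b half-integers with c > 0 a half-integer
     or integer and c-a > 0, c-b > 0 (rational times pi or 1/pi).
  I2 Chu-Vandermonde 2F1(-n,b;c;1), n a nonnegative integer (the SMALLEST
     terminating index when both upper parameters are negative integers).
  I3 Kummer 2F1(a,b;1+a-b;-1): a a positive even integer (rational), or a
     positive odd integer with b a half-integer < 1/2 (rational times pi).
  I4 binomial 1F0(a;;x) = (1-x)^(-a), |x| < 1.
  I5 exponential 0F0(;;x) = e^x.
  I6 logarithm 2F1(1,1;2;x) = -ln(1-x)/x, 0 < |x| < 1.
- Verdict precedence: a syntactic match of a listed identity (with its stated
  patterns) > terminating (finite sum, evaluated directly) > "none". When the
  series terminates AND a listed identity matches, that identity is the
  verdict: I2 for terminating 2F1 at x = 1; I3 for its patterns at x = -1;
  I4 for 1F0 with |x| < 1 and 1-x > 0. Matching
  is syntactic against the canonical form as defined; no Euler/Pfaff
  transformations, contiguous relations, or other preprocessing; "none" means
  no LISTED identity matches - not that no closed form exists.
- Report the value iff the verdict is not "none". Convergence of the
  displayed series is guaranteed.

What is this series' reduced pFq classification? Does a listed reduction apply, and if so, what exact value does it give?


This is -1/11 * 1F0(-3/2; -; -1/2) in reduced canonical form. Verdict: this is the binomial series (I4) (the 1F0 binomial series: exponent 3/2, x = -1/2). Hence: (-1/11) * (3/2)^(3/2).

Key observation: from the first term -1/11: the ratio is unreduced: k + 3/2 divides both sides (prefactor -1/11).
Consecutive-term ratio: r(k) = (-1/2) * (k-3/2) / [(k+1)] - rational in k, leading ratio (-1/2); with t_0 = -1/11, classification follows.


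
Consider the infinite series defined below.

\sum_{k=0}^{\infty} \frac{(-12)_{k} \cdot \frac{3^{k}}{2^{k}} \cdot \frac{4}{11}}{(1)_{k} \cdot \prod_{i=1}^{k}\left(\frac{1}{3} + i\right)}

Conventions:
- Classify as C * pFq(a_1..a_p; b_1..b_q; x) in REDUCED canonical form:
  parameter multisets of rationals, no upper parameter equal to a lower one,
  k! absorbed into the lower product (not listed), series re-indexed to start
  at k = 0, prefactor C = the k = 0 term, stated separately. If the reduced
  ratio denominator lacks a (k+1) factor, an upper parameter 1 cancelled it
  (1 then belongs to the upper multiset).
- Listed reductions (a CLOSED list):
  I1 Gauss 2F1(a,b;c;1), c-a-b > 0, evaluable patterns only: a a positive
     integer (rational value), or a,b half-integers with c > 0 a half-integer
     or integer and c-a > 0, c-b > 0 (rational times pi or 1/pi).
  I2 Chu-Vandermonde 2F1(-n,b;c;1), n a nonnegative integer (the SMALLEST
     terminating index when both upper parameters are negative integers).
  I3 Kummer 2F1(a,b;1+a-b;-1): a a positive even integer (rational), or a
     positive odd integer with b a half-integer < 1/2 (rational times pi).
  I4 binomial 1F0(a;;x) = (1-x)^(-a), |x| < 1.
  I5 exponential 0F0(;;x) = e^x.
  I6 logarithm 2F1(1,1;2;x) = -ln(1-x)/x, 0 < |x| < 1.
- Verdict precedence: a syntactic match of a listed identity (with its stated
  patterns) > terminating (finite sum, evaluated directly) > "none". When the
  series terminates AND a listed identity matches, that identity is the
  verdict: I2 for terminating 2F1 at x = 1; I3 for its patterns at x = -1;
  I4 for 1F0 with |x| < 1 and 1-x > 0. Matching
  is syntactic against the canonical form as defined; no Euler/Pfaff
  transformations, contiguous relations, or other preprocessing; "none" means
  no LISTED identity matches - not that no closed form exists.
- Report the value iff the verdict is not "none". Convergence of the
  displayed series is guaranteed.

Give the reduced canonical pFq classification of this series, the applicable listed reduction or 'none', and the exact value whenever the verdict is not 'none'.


Classification (C = \frac{4}{11}): 1F1 with upper {-12}, lower {\frac{4}{3}}, argument x = \frac{3}{2}. Verdict: terminating. (-12)_k vanishes past k = 12, leaving a 13-term sum, computed directly. Hence: \frac{407433756360114361}{7485669778915328000}.

Structural cue: t_0 being \frac{4}{11}, (1)_k (prefactor 4/11) is k! itself.
Adjacent-term ratio: r(k) = \frac{3}{2} * (k-12) / [(k+\frac{4}{3}) (k+1)] ; factor over Q: parameters, x = \frac{3}{2}, and C = \frac{4}{11}.


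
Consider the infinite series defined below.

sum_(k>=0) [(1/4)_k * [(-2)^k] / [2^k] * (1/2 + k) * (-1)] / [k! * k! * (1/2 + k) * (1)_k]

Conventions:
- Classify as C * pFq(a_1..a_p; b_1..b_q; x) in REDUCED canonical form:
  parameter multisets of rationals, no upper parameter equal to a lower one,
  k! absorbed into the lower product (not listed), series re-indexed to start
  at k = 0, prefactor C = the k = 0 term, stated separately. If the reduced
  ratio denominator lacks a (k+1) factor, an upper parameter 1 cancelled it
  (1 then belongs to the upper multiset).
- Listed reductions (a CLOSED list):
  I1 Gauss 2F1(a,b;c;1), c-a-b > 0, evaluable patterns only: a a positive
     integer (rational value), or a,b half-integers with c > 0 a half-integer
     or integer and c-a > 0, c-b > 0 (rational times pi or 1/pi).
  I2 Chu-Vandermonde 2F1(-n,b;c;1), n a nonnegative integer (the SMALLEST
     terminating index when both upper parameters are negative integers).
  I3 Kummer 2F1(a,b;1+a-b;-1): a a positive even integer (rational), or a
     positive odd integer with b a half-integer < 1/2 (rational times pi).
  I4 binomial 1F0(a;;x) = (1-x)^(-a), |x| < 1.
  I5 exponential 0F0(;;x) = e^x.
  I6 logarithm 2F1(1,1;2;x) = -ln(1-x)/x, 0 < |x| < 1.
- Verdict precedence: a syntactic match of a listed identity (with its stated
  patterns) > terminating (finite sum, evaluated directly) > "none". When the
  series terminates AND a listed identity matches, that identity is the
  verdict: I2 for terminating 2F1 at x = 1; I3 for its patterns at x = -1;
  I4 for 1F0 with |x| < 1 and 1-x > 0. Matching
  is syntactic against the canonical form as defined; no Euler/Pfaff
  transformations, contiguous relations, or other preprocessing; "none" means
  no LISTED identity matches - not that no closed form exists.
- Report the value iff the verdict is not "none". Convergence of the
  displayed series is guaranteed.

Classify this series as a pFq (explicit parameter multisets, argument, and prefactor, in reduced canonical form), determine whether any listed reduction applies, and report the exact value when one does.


Canonical form: C = -1 times 1F2 with upper {1/4}, lower {1, 1}, x = -1. Verdict: none - this 1F2 at x = -1 matches no listed pattern, and upper {1/4} holds no stopper.

Key step: t_0 being -1, the denominator's factorial ratio (prefactor -1) is a lower Pochhammer.
Term ratio: r(k) = (-1) * (k+1/4) / [(k+1) (k+1) (k+1)] - rational in k. x = (-1); t_0 = -1; negate the roots.


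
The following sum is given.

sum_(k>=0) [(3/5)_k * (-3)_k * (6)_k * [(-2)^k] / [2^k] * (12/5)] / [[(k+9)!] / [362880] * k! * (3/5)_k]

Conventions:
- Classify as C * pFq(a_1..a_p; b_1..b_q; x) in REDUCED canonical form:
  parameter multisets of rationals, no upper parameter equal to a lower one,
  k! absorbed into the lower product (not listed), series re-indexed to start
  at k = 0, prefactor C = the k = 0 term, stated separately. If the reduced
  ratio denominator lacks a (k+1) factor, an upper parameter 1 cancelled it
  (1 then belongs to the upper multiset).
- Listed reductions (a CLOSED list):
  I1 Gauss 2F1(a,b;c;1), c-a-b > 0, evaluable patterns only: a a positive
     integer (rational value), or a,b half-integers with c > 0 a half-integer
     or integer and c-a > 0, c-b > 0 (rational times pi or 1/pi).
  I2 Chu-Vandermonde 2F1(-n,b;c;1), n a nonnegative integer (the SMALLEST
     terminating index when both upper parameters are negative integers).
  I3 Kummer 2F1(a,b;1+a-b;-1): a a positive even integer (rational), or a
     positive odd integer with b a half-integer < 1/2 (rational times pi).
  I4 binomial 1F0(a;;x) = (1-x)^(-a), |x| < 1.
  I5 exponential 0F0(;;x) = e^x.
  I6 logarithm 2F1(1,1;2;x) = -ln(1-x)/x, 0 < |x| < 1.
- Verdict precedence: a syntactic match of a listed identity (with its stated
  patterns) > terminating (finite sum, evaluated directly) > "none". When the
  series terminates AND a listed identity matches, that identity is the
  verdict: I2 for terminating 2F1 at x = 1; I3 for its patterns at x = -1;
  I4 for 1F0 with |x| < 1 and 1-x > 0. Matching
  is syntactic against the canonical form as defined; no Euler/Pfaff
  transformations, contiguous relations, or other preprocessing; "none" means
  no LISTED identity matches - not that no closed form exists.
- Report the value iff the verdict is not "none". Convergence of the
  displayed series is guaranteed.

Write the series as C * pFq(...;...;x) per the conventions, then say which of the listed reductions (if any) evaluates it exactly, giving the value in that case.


With C = 12/5: the canonical form is 2F1(-3, 6; 10; -1). Verdict: Kummer (I3) fires (x = -1; c = 10 equals 1+a-b for upper {-3, 6}: listed pattern). Hence: 252/25.

Structural cue: from the first term 12/5: the parameter 3/5 appears in both the upper and lower lists and cancels.
Term ratio: r(k) = (-1) * (k-3) (k+6) / [(k+10) (k+1)] - rational; roots negated = parameters, x = (-1), C = 12/5.


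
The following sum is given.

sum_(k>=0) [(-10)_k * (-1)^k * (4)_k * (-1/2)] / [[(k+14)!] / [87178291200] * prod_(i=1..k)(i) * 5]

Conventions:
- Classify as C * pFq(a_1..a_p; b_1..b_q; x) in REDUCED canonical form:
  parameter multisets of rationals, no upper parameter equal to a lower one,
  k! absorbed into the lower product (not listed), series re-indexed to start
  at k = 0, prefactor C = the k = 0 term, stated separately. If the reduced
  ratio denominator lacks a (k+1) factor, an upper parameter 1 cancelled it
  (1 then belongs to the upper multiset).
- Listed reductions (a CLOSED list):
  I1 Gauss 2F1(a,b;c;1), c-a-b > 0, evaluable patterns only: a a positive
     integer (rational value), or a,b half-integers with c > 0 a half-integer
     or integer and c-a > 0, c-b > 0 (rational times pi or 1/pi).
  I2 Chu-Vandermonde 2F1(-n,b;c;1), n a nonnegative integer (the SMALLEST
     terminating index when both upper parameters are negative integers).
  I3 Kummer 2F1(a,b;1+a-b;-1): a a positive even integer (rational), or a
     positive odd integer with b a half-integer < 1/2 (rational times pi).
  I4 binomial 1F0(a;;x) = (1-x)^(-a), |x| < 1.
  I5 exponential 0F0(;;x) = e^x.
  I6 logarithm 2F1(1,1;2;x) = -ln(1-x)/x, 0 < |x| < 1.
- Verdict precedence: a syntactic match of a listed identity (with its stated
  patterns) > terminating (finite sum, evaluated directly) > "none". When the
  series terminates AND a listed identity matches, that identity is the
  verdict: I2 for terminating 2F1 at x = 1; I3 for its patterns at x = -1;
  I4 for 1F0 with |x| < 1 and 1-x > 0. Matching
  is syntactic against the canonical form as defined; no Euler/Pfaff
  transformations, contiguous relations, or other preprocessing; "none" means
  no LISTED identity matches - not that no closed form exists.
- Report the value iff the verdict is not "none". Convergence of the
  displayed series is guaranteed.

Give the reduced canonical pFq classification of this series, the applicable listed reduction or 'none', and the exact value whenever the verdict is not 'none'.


This is -1/10 * 2F1(-10, 4; 15; -1) in reduced canonical form. Verdict (x = -1): the Kummer evaluation I3 applies (x = -1; c = 15 equals 1+a-b for upper {-10, 4}: listed pattern). Value: -91/60.

Key step: from the first term -1/10: the denominator's factorial ratio (C = -1/10) is a lower Pochhammer.
Step ratio: r(k) = (-1) * (k-10) (k+4) / [(k+15) (k+1)] - poly over poly, x = (-1) from leading terms; C = -1/10 at k = 0.
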